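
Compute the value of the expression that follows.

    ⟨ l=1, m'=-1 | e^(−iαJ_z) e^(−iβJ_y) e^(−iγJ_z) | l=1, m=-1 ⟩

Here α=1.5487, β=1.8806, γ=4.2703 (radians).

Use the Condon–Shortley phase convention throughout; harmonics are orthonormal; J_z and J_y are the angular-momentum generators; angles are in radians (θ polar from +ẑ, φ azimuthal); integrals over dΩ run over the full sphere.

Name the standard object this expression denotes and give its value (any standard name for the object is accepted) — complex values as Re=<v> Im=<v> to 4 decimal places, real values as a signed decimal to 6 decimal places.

Wigner D-matrix element, Re=0.3108 Im=-0.1556

This is a Wigner D-matrix element — the rotation-matrix element ⟨l m'| R(α,β,γ) |l m⟩ in the angular-momentum basis.
First d^1_{-1,-1}(β=1.8806), then the phase factors e^{-i(-1)α} and e^{-i(-1)γ}:
Half-angle: c=0.589546, s=0.807735. N=√(1·2·1·2)=2.000000
k∈{0} keeps every argument non-negative
  k=0: (−1)^0·2.0000/(2)·0.5895^2·0.8077^0 = +0.347564
d^1_{-1,-1}(1.8806) = +0.347564
Phases: e^{-i·(-1)·1.5487}=+0.022095+0.999756i, e^{-i·(-1)·4.2703}=-0.427829-0.903860i ⇒ D=+0.310787-0.155603i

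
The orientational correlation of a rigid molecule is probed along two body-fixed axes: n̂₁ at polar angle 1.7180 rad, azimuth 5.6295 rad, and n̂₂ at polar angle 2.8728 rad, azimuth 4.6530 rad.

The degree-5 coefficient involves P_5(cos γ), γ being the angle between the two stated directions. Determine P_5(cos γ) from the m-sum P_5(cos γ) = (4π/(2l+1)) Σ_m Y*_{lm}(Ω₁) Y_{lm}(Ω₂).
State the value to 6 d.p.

0.346567

Term-by-term m-sum for l=5 (normalisation 4π/11 = 1.142397):
  term(m=-5) = +0.000046-0.000266i   from Y*(Ω₁)=-0.436041+0.055603i, Y(Ω₂)=-0.000179+0.000586i
  term(m=-4) = -0.001047-0.001004i   from Y*(Ω₁)=+0.178161+0.103636i, Y(Ω₂)=-0.006841-0.001656i
  term(m=-3) = +0.012597-0.002712i   from Y*(Ω₁)=+0.102720+0.249708i, Y(Ω₂)=+0.008458-0.046967i
  term(m=-2) = +0.017489-0.043508i   from Y*(Ω₁)=+0.059247-0.219682i, Y(Ω₂)=+0.204635+0.024421i
  term(m=-1) = +0.065532+0.096970i   from Y*(Ω₁)=+0.178201-0.136509i, Y(Ω₂)=-0.030946+0.520453i
  term(m=+0) = +0.114137+0.000000i   from Y*(Ω₁)=-0.231970-0.000000i, Y(Ω₂)=-0.492033+0.000000i
  term(m=+1) = +0.065532-0.096970i   from Y*(Ω₁)=-0.178201-0.136509i, Y(Ω₂)=+0.030946+0.520453i
  term(m=+2) = +0.017489+0.043508i   from Y*(Ω₁)=+0.059247+0.219682i, Y(Ω₂)=+0.204635-0.024421i
  term(m=+3) = +0.012597+0.002712i   from Y*(Ω₁)=-0.102720+0.249708i, Y(Ω₂)=-0.008458-0.046967i
  term(m=+4) = -0.001047+0.001004i   from Y*(Ω₁)=+0.178161-0.103636i, Y(Ω₂)=-0.006841+0.001656i
  term(m=+5) = +0.000046+0.000266i   from Y*(Ω₁)=+0.436041+0.055603i, Y(Ω₂)=+0.000179+0.000586i
Σ over m = +0.303368+0.000000i; ×(4π/11) → +0.346567+0.000000i. Real part: 0.346567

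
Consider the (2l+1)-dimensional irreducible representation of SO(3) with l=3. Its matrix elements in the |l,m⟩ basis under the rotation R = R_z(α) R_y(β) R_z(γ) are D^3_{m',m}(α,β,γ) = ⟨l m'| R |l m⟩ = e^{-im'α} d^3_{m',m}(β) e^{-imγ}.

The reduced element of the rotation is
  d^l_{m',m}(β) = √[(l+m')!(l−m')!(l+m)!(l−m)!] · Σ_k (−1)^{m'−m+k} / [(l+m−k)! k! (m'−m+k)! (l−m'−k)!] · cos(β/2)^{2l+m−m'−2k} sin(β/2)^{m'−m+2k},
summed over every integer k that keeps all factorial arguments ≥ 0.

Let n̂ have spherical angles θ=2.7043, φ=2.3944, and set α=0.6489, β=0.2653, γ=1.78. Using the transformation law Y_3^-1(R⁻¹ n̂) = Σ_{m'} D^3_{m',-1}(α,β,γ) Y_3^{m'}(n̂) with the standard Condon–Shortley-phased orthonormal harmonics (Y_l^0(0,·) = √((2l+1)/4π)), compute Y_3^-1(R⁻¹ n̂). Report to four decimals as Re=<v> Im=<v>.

Re=0.3610 Im=0.2412

Need the full column D^3_{m',-1} for m'=−3..3 at α=0.6489, β=0.2653, γ=1.7800.
cos(β/2)=0.991215, sin(β/2)=0.132261
d^3_{-3,-1}: single k=2 term ⇒ +0.065401;  D = -0.054522-0.036120i
d^3_{-2,-1}: k∈[1..2] ⇒ +0.400195 -0.014251 = +0.385945;  D = -0.385160+0.024604i
d^3_{-1,-1}: k∈[0..2] ⇒ +0.948433 -0.135091 +0.001804 = +0.815146;  D = -0.616743+0.533002i
d^3_{0,-1}: k∈[0..2] ⇒ -0.438392 +0.023416 -0.000139 = -0.415115;  D = +0.086211-0.406064i
d^3_{1,-1}: k∈[0..2] ⇒ +0.101318 -0.002405 +0.000005 = +0.098918;  D = +0.042106+0.089509i
d^3_{2,-1}: k∈[0..1] ⇒ -0.014251 +0.000127 = -0.014124;  D = -0.012513-0.006550i
d^3_{3,-1}: single k=0 term ⇒ +0.001164;  D = +0.001148-0.000193i
Y_3^{m'}(θ=2.7043,φ=2.3944) and Σ D·Y over m':
  (-0.0545-0.0361i)·(+0.0197-0.0248i)  (-0.3852+0.0246i)·(-0.0127-0.1656i)  (-0.6167+0.5330i)·(-0.3116-0.2886i)  (+0.0862-0.4061i)·(-0.3730+0.0000i)  (+0.0421+0.0895i)·(+0.3116-0.2886i)  (-0.0125-0.0065i)·(-0.0127+0.1656i)  (+0.0011-0.0002i)·(-0.0197-0.0248i)
Y_3^-1(R⁻¹ n̂) = +0.361007+0.241212i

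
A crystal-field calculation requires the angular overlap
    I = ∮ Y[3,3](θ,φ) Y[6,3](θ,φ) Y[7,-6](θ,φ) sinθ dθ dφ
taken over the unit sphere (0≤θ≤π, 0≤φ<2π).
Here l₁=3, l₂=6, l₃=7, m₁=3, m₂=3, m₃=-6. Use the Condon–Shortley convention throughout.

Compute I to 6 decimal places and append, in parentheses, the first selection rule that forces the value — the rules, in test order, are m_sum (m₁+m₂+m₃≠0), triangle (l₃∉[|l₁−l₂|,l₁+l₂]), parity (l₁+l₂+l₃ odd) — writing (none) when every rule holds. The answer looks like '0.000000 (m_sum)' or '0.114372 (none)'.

Checks pass: Σm=0; 16 even; l₃=7∈[3,9].
(2·3+1)(2·6+1)(2·7+1) = 1365
Δ: 2! 4! 10! / 17! → 1/2042040
sum: t=0:+1/207360 t=1:−1/57600 t=2:+1/207360 = -1/129600
3j²(3 6 7; 0 0 0) = Δ·Π!·Σ² = 168/12155  (sign +1)
sum: t=0:+1/17418240 = 1/17418240
3j²(3 6 7; 3 3 -6) = Δ·Π!·Σ² = 15/952  (sign -1)
combine: 4πI² = 1365·168/12155·15/952 = 945/3179
take √, sign -1: I = -0.15380332
No selection rule forces the value: the integral is nonzero (none).

-0.153803 (none)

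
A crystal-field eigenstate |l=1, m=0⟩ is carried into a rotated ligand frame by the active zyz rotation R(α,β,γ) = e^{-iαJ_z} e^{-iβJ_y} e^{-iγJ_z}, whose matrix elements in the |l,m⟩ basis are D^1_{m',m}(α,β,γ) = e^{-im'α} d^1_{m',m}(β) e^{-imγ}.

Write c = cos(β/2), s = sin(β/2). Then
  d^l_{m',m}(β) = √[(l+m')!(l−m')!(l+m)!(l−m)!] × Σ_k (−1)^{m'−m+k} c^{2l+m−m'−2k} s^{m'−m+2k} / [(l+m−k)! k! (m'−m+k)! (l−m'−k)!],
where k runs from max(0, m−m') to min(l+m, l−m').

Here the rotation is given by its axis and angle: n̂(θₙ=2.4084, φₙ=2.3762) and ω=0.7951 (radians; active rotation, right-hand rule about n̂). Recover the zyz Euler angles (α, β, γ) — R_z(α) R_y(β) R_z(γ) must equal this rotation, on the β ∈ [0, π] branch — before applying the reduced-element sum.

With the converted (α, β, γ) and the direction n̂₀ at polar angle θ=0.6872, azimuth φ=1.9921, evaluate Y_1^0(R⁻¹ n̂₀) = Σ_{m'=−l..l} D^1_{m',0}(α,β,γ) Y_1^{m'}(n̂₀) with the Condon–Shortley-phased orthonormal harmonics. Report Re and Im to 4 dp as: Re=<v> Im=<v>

Re=0.3396 Im=0.0000

Axis–angle → zyz. n̂ = (sinθₙcosφₙ, sinθₙsinφₙ, cosθₙ) = (-0.482600, +0.463667, -0.743042), ω = 0.7951.
R = I cosω + sinω [n̂]ₓ + (1−cosω) n̂n̂ᵀ gives
  R = [+0.770034, +0.463400, +0.438528; -0.597564, +0.764664, +0.241261; -0.223526, -0.447828, +0.865729]
β = atan2(√(R₁₃²+R₂₃²), R₃₃) = 0.524192; α = atan2(R₂₃, R₁₃) mod 2π = 0.502966; γ = atan2(R₃₂, −R₃₁) mod 2π = 5.175344
Need the full column D^1_{m',0} for m'=−1..1 at α=0.5030, β=0.5242, γ=5.1753.
cos(β/2)=0.965849, sin(β/2)=0.259105
d^1_{-1,0}: single k=1 term ⇒ +0.353916;  D = +0.310086+0.170597i
d^1_{0,0}: k∈[0..1] ⇒ +0.932864 -0.067136 = +0.865729;  D = +0.865729+0.000000i
d^1_{1,0}: single k=0 term ⇒ -0.353916;  D = -0.310086+0.170597i
Y_1^{m'}(θ=0.6872,φ=1.9921) and Σ D·Y over m':
  (+0.3101+0.1706i)·(-0.0896-0.2000i)  (+0.8657+0.0000i)·(+0.3777+0.0000i)  (-0.3101+0.1706i)·(+0.0896-0.2000i)
Y_1^0(R⁻¹ n̂) = +0.339642+0.000000i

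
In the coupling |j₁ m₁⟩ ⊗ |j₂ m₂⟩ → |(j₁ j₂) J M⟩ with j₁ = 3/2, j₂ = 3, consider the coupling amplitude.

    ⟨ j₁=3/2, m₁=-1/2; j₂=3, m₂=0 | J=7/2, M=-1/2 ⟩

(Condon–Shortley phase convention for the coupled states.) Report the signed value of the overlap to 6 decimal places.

-0.308607

√[8·1!2!5!/9! · 1!2!3!3!3!4!] = √(384/7)
  +(−1)^0/∏(0,1,2,3,0,2)! = 1/24  (running 1/24)
  +(−1)^1/∏(1,0,1,2,1,3)! = -1/12  (running -1/24)
⟨..|..⟩ = √(384/7)·(-1/24) = -0.308607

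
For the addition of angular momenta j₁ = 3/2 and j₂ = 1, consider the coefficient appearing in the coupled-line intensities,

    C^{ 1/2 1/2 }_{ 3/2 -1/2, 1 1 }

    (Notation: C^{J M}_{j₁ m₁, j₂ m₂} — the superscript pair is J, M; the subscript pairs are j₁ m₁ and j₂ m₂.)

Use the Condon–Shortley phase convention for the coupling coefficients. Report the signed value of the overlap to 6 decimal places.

+0.408248  (= +√(1/6))

√[2·2!1!0!/4! · 1!2!2!0!1!0!] = √(2/3)
  +(−1)^2/∏(2,0,0,0,1,0)! = 1/2  (running 1/2)
⟨..|..⟩ = √(2/3)·(1/2) = +0.408248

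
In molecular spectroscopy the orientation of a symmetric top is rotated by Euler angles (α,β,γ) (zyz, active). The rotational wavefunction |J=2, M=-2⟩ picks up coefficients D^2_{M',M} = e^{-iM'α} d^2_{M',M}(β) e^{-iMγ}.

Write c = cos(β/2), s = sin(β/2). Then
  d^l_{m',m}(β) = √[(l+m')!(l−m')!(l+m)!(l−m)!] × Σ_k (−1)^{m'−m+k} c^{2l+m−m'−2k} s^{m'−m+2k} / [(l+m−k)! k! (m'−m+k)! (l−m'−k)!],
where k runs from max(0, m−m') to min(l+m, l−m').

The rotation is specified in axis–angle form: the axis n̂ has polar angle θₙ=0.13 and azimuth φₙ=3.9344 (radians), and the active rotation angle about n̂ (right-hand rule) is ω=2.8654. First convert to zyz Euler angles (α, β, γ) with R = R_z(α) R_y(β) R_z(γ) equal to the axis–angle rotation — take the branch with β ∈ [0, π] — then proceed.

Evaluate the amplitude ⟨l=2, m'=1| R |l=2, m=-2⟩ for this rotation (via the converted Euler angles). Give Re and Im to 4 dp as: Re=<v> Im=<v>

Re=-0.0034 Im=-0.0025

Axis–angle → zyz. n̂ = (sinθₙcosφₙ, sinθₙsinφₙ, cosθₙ) = (-0.090984, -0.092342, +0.991562), ω = 2.8654.
R = I cosω + sinω [n̂]ₓ + (1−cosω) n̂n̂ᵀ gives
  R = [-0.945858, -0.253909, -0.202194; +0.286878, -0.945370, -0.154844; -0.151831, -0.204466, +0.967027]
β = atan2(√(R₁₃²+R₂₃²), R₃₃) = 0.257511; α = atan2(R₂₃, R₁₃) mod 2π = 3.795144; γ = atan2(R₃₂, −R₃₁) mod 2π = 5.351122
First d^2_{1,-2}(β=0.2575), then the phase factors e^{-i(1)α} and e^{-i(-2)γ}:
c=cos(0.257511/2)=0.991722, s=sin(0.257511/2)=0.128400; N=√[6·1·1·24]=12.000000
k∈{0} keeps every argument non-negative
  k=0: (−1)^3·12.0000/(6)·0.9917^1·0.1284^3 = -0.004199
d^2_{1,-2}(0.2575) = -0.004199
Attach z-rotation phases: D = e^{-i(1)(3.7951)}·(-0.004199)·e^{-i(-2)(5.3511)} = -0.003408-0.002453i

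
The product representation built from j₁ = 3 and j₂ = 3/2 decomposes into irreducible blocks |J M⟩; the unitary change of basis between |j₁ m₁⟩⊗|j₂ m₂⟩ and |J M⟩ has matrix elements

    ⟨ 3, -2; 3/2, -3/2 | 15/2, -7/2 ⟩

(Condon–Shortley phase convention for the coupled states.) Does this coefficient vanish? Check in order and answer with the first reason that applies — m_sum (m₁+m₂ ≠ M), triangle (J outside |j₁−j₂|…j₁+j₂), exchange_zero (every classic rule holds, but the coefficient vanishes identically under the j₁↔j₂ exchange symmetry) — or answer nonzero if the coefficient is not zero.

m-sum: m₁+m₂ = -2+(-3/2) = -7/2, M = -7/2  ✓
triangle: need |j₁−j₂| ≤ J ≤ j₁+j₂, i.e. J ∈ [3/2, 9/2]; J = 15/2 is outside ✗ ⇒ coefficient is 0

triangle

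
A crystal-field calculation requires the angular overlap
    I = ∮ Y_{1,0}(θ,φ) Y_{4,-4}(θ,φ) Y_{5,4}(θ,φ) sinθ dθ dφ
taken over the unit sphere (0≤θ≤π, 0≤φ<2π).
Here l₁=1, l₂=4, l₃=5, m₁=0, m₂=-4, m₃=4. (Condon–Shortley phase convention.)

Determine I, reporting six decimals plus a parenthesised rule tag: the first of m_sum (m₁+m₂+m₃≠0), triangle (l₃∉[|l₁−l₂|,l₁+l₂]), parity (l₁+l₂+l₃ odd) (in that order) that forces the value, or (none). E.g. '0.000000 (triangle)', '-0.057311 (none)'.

0.147319 (none)

Checks pass: Σm=0; 10 even; l₃=5∈[3,5].
(2·1+1)(2·4+1)(2·5+1) = 297
Δ: 0! 2! 8! / 11! → 1/495
sum: t=0:+1/576 = 1/576
3j²(1 4 5; 0 0 0) = Δ·Π!·Σ² = 5/99  (sign -1)
sum: t=0:+1/40320 = 1/40320
3j²(1 4 5; 0 -4 4) = Δ·Π!·Σ² = 1/55  (sign -1)
combine: 4πI² = 297·5/99·1/55 = 3/11
take √, sign +1: I = 0.14731920
No selection rule forces the value: the integral is nonzero (none).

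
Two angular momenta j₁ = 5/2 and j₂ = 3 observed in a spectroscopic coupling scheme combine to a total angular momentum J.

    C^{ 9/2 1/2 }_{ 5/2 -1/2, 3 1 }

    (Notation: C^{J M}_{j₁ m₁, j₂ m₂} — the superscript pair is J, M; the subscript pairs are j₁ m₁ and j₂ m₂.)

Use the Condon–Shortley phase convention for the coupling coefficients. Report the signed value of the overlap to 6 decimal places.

−√(160/693) = -0.480500

triangle: 1!·4!·5!/11! = 2880/39916800
(j±m)!: 2!·3!·4!·2!·5!·4! = 1658880
prefactor² = (2J+1)·Δ·N² = 92160/77
  k=0: +1/(0!·1!·3!·4!·1!·1!) = 1/144
  k=1: −1/(1!·0!·2!·3!·2!·2!) = -1/48
Σ = -1/72  ⇒  CG² = 92160/77·(-1/72)² = 160/693
CG = −√(160/693) = -0.480500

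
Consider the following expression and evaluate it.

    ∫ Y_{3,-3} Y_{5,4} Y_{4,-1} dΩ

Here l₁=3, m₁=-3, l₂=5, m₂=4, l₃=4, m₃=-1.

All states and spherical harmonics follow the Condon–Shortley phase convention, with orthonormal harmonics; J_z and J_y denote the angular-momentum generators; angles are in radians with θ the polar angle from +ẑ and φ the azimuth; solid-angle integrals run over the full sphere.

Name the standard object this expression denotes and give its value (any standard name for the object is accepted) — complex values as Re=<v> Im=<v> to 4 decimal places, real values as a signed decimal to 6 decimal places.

Gaunt coefficient, -0.186208

This is a Gaunt coefficient — the integral of a triple product of spherical harmonics over the sphere.
Checks pass: Σm=0; 12 even; l₃=4∈[2,8].
(2·3+1)(2·5+1)(2·4+1) = 693
Δ: 4! 2! 6! / 13! → 1/180180
sum: t=1:−1/576 t=2:+1/144 t=3:−1/576 = 1/288
3j²(3 5 4; 0 0 0) = Δ·Π!·Σ² = 20/1001  (sign +1)
sum: t=4:+1/5760 = 1/5760
3j²(3 5 4; -3 4 -1) = Δ·Π!·Σ² = 9/286  (sign -1)
combine: 4πI² = 693·20/1001·9/286 = 810/1859
take √, sign -1: I = -0.18620781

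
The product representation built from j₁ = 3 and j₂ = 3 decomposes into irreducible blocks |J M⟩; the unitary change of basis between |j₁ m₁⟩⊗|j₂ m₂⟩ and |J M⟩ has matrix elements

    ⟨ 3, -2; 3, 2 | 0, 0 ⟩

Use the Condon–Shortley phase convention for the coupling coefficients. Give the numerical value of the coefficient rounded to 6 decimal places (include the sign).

√[1·6!0!0!/7! · 1!5!5!1!0!0!] = √(14400/7)
  +(−1)^5/∏(5,1,0,0,0,0)! = -1/120  (running -1/120)
⟨..|..⟩ = √(14400/7)·(-1/120) = -0.377964

−√(1/7) = -0.377964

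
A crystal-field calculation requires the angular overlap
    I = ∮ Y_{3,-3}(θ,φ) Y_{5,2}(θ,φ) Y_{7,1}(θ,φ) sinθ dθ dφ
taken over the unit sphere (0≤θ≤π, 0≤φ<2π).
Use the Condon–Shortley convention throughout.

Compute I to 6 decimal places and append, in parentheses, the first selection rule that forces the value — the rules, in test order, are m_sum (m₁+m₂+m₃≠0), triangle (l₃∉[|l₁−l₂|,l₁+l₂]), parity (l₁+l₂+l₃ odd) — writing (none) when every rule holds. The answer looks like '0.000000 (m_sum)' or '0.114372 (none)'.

L=15 odd ⇒ parity kills the (l;000) factor ⇒ I = 0

0.000000 (parity)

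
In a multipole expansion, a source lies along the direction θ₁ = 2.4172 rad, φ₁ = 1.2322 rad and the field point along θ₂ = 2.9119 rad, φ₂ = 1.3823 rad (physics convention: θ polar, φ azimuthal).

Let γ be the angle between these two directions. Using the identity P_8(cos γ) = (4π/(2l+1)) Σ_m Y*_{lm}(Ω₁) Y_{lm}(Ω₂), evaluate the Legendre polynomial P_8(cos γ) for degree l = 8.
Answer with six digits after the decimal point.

Expand P_8 via completeness: Σ_{m} conj(Y_{8,m}) at Ω₁ times Y_{8,m} at Ω₂ —
  m=-8: Y*=(-0.017402, -0.008040)  Y=(0.000000, 0.000004)  product (0.000000, -0.000000)
  m=-7: Y*=(0.060410, -0.062124)  Y=(0.000062, -0.000016)  product (0.000003, -0.000005)
  m=-6: Y*=(0.105074, 0.211662)  Y=(-0.000295, -0.000627)  product (0.000102, -0.000128)
  m=-5: Y*=(-0.418111, 0.051343)  Y=(-0.004398, 0.003195)  product (0.001675, -0.001562)
  m=-4: Y*=(0.096155, -0.437358)  Y=(0.023049, 0.021645)  product (0.011683, -0.008000)
  m=-3: Y*=(0.110912, 0.068767)  Y=(0.072124, -0.113649)  product (0.015815, -0.007645)
  m=-2: Y*=(0.247862, -0.199288)  Y=(-0.367276, -0.145415)  product (-0.120013, 0.037151)
  m=-1: Y*=(0.099169, 0.281603)  Y=(-0.126856, 0.664997)  product (-0.199845, 0.030224)
  m=+0: Y*=(0.234069, -0.000000)  Y=(0.292951, 0.000000)  product (0.068571, 0.000000)
  m=+1: Y*=(-0.099169, 0.281603)  Y=(0.126856, 0.664997)  product (-0.199845, -0.030224)
  m=+2: Y*=(0.247862, 0.199288)  Y=(-0.367276, 0.145415)  product (-0.120013, -0.037151)
  m=+3: Y*=(-0.110912, 0.068767)  Y=(-0.072124, -0.113649)  product (0.015815, 0.007645)
  m=+4: Y*=(0.096155, 0.437358)  Y=(0.023049, -0.021645)  product (0.011683, 0.008000)
  m=+5: Y*=(0.418111, 0.051343)  Y=(0.004398, 0.003195)  product (0.001675, 0.001562)
  m=+6: Y*=(0.105074, -0.211662)  Y=(-0.000295, 0.000627)  product (0.000102, 0.000128)
  m=+7: Y*=(-0.060410, -0.062124)  Y=(-0.000062, -0.000016)  product (0.000003, 0.000005)
  m=+8: Y*=(-0.017402, 0.008040)  Y=(0.000000, -0.000004)  product (0.000000, 0.000000)
Total Σ_m = (-0.512592, 0.000000). Multiply by 0.739198: (-0.378907, 0.000000). P_8(cos γ) = -0.378907

-0.378907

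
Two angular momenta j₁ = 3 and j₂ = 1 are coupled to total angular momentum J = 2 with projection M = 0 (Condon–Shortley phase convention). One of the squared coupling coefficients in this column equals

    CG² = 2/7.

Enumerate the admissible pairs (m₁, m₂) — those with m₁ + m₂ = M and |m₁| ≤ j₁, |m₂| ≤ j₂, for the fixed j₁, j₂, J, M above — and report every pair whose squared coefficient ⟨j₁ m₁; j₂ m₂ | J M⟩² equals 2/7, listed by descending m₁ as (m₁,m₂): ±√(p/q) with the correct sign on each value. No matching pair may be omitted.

Admissible pairs with m₁+m₂ = M = 0: (-1,1), (0,0), (1,-1)
  (m₁,m₂)=(1,-1): CG² = 2/7, CG = +√(2/7)   ← matches the target
  (m₁,m₂)=(0,0): CG² = 3/7, CG = −√(3/7)
  (m₁,m₂)=(-1,1): CG² = 2/7, CG = +√(2/7)   ← matches the target
Pairs with CG² = 2/7: (1,-1): +√(2/7); (-1,1): +√(2/7)

(1,-1): +√(2/7); (-1,1): +√(2/7)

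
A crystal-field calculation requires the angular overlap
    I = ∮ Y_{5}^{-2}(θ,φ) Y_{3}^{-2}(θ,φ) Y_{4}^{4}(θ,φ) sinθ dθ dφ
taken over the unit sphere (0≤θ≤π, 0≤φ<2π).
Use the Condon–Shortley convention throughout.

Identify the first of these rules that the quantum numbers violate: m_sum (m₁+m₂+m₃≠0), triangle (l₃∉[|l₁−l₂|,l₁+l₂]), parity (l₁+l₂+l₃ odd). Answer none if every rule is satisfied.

azimuthal sum: -2 − 2 + 4 = 0  ✓
2 ≤ 4 ≤ 8 (triangle on l)  ✓
L = 5 + 3 + 4 = 12 (even)  ✓

none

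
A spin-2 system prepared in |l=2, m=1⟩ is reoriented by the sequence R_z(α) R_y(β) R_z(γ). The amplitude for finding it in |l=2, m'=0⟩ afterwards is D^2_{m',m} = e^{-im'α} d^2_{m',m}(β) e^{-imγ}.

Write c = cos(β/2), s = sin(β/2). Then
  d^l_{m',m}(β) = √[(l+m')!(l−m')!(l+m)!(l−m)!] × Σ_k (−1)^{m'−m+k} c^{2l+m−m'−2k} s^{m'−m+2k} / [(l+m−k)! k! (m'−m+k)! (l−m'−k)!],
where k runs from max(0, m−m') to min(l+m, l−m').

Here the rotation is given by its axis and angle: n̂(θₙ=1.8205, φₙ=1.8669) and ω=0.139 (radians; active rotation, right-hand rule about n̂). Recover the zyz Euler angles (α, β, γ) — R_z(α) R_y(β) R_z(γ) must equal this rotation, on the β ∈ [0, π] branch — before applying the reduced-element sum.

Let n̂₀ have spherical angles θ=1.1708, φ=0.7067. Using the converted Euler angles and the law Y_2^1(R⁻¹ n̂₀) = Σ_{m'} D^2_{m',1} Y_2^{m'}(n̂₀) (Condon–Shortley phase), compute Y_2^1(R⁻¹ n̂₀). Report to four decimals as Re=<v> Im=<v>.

Axis–angle → zyz. n̂ = (sinθₙcosφₙ, sinθₙsinφₙ, cosθₙ) = (-0.282746, +0.926816, -0.247117), ω = 0.1390.
R = I cosω + sinω [n̂]ₓ + (1−cosω) n̂n̂ᵀ gives
  R = [+0.991126, +0.031711, +0.129087; -0.036766, +0.998640, +0.036966; -0.127739, -0.041384, +0.990944]
β = atan2(√(R₁₃²+R₂₃²), R₃₃) = 0.134682; α = atan2(R₂₃, R₁₃) mod 2π = 0.278903; γ = atan2(R₃₂, −R₃₁) mod 2π = 5.969881
Need the full column D^2_{m',1} for m'=−2..2 at α=0.2789, β=0.1347, γ=5.9699.
cos(β/2)=0.997733, sin(β/2)=0.067290
d^2_{-2,1}: single k=3 term ⇒ +0.000608;  D = +0.000392+0.000465i
d^2_{-1,1}: k∈[2..3] ⇒ +0.013522 -0.000021 = +0.013502;  D = +0.011203+0.007537i
d^2_{0,1}: k∈[1..2] ⇒ +0.163709 -0.000745 = +0.162964;  D = +0.155031+0.050226i
d^2_{1,1}: k∈[0..1] ⇒ +0.990965 -0.013522 = +0.977442;  D = +0.976864+0.033619i
d^2_{2,1}: single k=0 term ⇒ -0.133668;  D = -0.129692+0.032357i
Y_2^{m'}(θ=1.1708,φ=0.7067) and Σ D·Y over m':
  (+0.0004+0.0005i)·(+0.0514-0.3236i)  (+0.0112+0.0075i)·(+0.2107-0.1799i)  (+0.1550+0.0502i)·(-0.1719+0.0000i)  (+0.9769+0.0336i)·(-0.2107-0.1799i)  (-0.1297+0.0324i)·(+0.0514+0.3236i)
Y_2^1(R⁻¹ n̂) = -0.239706-0.232324i

Re=-0.2397 Im=-0.2323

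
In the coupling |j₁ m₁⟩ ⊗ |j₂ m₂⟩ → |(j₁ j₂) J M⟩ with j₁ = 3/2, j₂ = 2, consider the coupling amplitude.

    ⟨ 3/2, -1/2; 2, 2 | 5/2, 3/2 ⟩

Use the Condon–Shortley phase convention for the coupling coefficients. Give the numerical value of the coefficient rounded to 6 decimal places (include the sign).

-0.676123

√[6·1!2!3!/7! · 1!2!4!0!4!1!] = √(576/35)
  +(−1)^1/∏(1,0,1,3,1,0)! = -1/6  (running -1/6)
⟨..|..⟩ = √(576/35)·(-1/6) = -0.676123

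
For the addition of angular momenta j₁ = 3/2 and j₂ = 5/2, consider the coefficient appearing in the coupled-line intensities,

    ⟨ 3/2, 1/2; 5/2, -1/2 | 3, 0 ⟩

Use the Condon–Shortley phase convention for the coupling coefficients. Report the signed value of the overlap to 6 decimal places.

j₁+j₂−J=1  J+j₁−j₂=2  J−j₁+j₂=4  j₁+j₂+J+1=8
(j₁±m₁, j₂±m₂, J±M) = (2,1,2,3,3,3)
P² = 36/5
sum k=0..1:
  [0] +1/4 = 1/4
  [1] −1/12 = -1/12
S = 1/6
C² = P²·S² = 1/5 ; C = +0.447214

+0.447214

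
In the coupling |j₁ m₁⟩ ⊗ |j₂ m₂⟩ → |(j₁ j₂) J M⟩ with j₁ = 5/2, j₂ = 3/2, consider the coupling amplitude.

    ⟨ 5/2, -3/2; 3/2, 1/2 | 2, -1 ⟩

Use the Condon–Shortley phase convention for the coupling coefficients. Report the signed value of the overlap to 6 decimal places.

triangle: 2!*3!*1!/7! = 12/5040
(j±m)!: 1!*4!*2!*1!*1!*3! = 288
prefactor² = (2J+1)*Δ*N² = 24/7
  k=1: −1/(1!*1!*3!*1!*0!*0!) = -1/6
  k=2: +1/(2!*0!*2!*0!*1!*1!) = 1/4
Σ = 1/12  ⇒  CG² = 24/7*(1/12)² = 1/42
CG = +√(1/42) = +0.154303

+0.154303  (= +√(1/42))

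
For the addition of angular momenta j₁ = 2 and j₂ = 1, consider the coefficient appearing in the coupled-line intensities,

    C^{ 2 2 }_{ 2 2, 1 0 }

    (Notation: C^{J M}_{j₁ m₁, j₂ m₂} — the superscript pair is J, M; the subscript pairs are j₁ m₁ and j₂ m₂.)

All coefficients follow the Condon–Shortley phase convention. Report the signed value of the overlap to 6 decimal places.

√[5·1!3!1!/6! · 4!0!1!1!4!0!] = √(24)
  +(−1)^0/∏(0,1,0,1,3,0)! = 1/6  (running 1/6)
⟨..|..⟩ = √(24)·(1/6) = +0.816497

+√(2/3) ≈ +0.816497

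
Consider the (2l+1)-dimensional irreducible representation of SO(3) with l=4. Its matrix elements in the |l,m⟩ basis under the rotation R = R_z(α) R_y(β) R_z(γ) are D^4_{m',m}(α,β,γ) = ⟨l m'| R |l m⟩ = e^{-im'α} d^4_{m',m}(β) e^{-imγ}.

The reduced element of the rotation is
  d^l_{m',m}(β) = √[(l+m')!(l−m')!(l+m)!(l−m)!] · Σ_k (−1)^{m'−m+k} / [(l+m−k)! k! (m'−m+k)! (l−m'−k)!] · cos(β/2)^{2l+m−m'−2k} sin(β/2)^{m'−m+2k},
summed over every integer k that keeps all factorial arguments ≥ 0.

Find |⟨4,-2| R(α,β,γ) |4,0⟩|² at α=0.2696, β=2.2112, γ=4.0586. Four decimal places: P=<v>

D^4_{-2,0}(0.2696,2.2112,4.0586) = e^{-i·-2·0.2696}·d^4_{-2,0}(2.2112)·e^{-i·0·4.0586}. Compute d first:
c=cos(2.211200/2)=0.448598, s=sin(2.211200/2)=0.893734; N=√[2·720·24·24]=910.735966
k: max(0,(0)−(-2))=2 … min(4+(0),4−(-2))=4
  k=2: (−1)^0·910.7360/(96)·0.4486^6·0.8937^2 = +0.061757
  k=3: (−1)^1·910.7360/(36)·0.4486^4·0.8937^4 = -0.653661
  k=4: (−1)^2·910.7360/(96)·0.4486^2·0.8937^6 = +0.972937
d^4_{-2,0}(2.2112) = +0.061757 -0.653661 +0.972937 = +0.381033
|D^4_{-2,0}|² = |d^4_{-2,0}(β)|² = (+0.381033)² = 0.145186 (the z-rotation phases have unit modulus)

P=0.1452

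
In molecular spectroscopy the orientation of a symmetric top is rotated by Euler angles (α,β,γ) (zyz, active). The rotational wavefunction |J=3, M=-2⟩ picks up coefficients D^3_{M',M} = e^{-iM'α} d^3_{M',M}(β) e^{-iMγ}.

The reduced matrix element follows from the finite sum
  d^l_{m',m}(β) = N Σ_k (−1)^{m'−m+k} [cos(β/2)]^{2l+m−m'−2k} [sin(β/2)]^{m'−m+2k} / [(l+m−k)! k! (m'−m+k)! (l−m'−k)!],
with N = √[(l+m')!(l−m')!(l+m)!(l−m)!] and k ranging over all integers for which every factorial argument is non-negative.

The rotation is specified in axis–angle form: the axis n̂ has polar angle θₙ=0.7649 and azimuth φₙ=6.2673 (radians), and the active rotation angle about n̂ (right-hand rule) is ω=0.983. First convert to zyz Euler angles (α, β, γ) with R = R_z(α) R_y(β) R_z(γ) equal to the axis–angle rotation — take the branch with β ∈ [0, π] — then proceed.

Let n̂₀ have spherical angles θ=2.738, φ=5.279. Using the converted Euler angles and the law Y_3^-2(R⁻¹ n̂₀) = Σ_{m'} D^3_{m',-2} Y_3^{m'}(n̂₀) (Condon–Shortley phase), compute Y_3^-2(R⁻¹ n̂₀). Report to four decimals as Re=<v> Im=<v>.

Axis–angle → zyz. n̂ = (sinθₙcosφₙ, sinθₙsinφₙ, cosθₙ) = (+0.692377, -0.011000, +0.721452), ω = 0.9830.
R = I cosω + sinω [n̂]ₓ + (1−cosω) n̂n̂ᵀ gives
  R = [+0.768082, -0.603759, +0.213367; +0.596974, +0.554582, -0.579707; +0.231674, +0.572637, +0.786393]
β = atan2(√(R₁₃²+R₂₃²), R₃₃) = 0.665848; α = atan2(R₂₃, R₁₃) mod 2π = 5.065061; γ = atan2(R₃₂, −R₃₁) mod 2π = 1.955239
Need the full column D^3_{m',-2} for m'=−3..3 at α=5.0651, β=0.6658, γ=1.9552.
cos(β/2)=0.945091, sin(β/2)=0.326808
d^3_{-3,-2}: single k=1 term ⇒ +0.603581;  D = +0.583895+0.152897i
d^3_{-2,-2}: k∈[0..1] ⇒ +0.712592 -0.426039 = +0.286553;  D = +0.027628+0.285218i
d^3_{-1,-2}: k∈[0..1] ⇒ -0.779220 +0.186350 = -0.592871;  D = +0.534045-0.257471i
d^3_{0,-2}: k∈[0..1] ⇒ +0.466702 -0.055806 = +0.410897;  D = -0.295306-0.285711i
d^3_{1,-2}: k∈[0..1] ⇒ -0.186350 +0.011141 = -0.175208;  D = -0.070837+0.160250i
d^3_{2,-2}: k∈[0..1] ⇒ +0.050943 -0.001218 = +0.049725;  D = +0.049625+0.003157i
d^3_{3,-2}: single k=0 term ⇒ -0.008630;  D = -0.002461-0.008272i
Y_3^{m'}(θ=2.738,φ=5.279) and Σ D·Y over m':
  (+0.5839+0.1529i)·(-0.0251+0.0033i)  (+0.0276+0.2852i)·(+0.0614-0.1313i)  (+0.5340-0.2575i)·(+0.2200+0.3458i)  (-0.2953-0.2857i)·(-0.4217+0.0000i)  (-0.0708+0.1603i)·(-0.2200+0.3458i)  (+0.0496+0.0032i)·(+0.0614+0.1313i)  (-0.0025-0.0083i)·(+0.0251+0.0033i)
Y_3^-2(R⁻¹ n̂) = +0.317828+0.207219i

Re=0.3178 Im=0.2072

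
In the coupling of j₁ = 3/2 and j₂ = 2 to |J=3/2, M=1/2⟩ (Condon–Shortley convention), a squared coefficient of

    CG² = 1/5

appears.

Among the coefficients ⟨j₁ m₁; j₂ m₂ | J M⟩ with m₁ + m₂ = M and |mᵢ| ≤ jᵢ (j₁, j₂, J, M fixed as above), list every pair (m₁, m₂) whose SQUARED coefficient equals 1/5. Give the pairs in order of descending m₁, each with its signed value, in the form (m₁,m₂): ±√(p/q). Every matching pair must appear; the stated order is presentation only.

Admissible pairs with m₁+m₂ = M = 1/2: (-3/2,2), (-1/2,1), (1/2,0), (3/2,-1)
  (m₁,m₂)=(3/2,-1): CG² = 2/5, CG = +√(2/5)
  (m₁,m₂)=(1/2,0): CG² = 1/5, CG = −√(1/5)   ← matches the target
  (m₁,m₂)=(-1/2,1): CG² = 0/1, CG = 0
  (m₁,m₂)=(-3/2,2): CG² = 2/5, CG = +√(2/5)
Pairs with CG² = 1/5: (1/2,0): −√(1/5)

(1/2,0): −√(1/5)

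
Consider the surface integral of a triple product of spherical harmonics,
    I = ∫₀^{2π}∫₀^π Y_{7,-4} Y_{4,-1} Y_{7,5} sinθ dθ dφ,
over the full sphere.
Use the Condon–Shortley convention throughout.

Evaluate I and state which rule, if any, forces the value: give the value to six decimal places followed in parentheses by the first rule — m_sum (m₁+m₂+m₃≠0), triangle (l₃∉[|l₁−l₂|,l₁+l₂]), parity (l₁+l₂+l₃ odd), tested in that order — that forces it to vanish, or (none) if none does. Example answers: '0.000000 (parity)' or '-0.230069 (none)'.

m-sum 0 ✓  L=18 even ✓  3≤7≤11 ✓
Π(2lᵢ+1) = 15×9×15 = 2025
triangle coeff Δ(7,4,7) = 1/58198140
Σ_t [0,4]: t=0:+1/17418240 t=1:−1/622080 t=2:+1/230400 t=3:−1/622080 t=4:+1/17418240 = 1/806400
(3j)²=2268/230945 [(7 4 7; 0 0 0)], sign=-1
Σ_t [1,3]: t=1:−1/87091200 t=2:+1/8709120 t=3:−1/11612160 = 1/58060800
(3j)²=99/117572 [(7 4 7; -4 -1 5)], sign=+1
⇒ 4πI² = 295245/17631601
I = (-1)√(295245/17631601/(4π)) = -0.03650400
No selection rule forces the value: the integral is nonzero (none).

-0.036504 (none)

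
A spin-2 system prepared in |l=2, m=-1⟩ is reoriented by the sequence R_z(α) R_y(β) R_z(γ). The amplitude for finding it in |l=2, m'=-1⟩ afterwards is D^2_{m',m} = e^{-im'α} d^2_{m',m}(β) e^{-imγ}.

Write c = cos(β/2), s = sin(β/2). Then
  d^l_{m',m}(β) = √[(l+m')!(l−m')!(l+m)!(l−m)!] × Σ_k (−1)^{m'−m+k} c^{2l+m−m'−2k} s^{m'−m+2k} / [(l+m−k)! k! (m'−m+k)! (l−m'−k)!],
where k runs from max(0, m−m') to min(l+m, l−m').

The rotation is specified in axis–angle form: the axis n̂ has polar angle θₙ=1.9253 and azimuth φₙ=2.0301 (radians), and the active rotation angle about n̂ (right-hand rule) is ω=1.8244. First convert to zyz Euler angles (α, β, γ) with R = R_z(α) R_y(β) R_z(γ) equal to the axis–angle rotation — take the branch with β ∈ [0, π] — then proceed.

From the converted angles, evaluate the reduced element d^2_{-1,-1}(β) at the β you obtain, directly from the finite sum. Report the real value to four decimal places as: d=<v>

Axis–angle → zyz. n̂ = (sinθₙcosφₙ, sinθₙsinφₙ, cosθₙ) = (-0.415758, +0.840625, -0.347125), ω = 1.8244.
R = I cosω + sinω [n̂]ₓ + (1−cosω) n̂n̂ᵀ gives
  R = [-0.034671, -0.101161, +0.994266; -0.773205, +0.633050, +0.037446; -0.633208, -0.767473, -0.100167]
β = atan2(√(R₁₃²+R₂₃²), R₃₃) = 1.671131; α = atan2(R₂₃, R₁₃) mod 2π = 0.037645; γ = atan2(R₃₂, −R₃₁) mod 2π = 5.402223
d^2_{-1,-1}(β=1.6711) via the finite sum:
With c≡cos(β/2)=0.670758 and s≡sin(β/2)=0.741676, N=[1·6·1·6]^{1/2}=6.000000
The bounds max(0,m−m')=0 and min(l+m,l−m')=1 give 2 terms
  k=0: (−1)^0·6.0000/(6)·0.6708^4·0.7417^0 = +0.202425
  k=1: (−1)^1·6.0000/(2)·0.6708^2·0.7417^2 = -0.742475
d^2_{-1,-1}(1.6711) = +0.202425 -0.742475 = -0.540050

d=-0.5400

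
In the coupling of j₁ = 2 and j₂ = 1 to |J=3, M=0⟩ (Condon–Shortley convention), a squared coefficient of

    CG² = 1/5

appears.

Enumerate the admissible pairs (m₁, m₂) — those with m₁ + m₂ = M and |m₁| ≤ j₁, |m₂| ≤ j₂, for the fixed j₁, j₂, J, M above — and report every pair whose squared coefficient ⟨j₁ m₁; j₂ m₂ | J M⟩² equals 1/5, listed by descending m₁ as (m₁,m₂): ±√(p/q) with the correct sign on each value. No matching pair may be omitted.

(1,-1): +√(1/5); (-1,1): +√(1/5)

Admissible pairs with m₁+m₂ = M = 0: (-1,1), (0,0), (1,-1)
  (m₁,m₂)=(1,-1): CG² = 1/5, CG = +√(1/5)   ← matches the target
  (m₁,m₂)=(0,0): CG² = 3/5, CG = +√(3/5)
  (m₁,m₂)=(-1,1): CG² = 1/5, CG = +√(1/5)   ← matches the target
Pairs with CG² = 1/5: (1,-1): +√(1/5); (-1,1): +√(1/5)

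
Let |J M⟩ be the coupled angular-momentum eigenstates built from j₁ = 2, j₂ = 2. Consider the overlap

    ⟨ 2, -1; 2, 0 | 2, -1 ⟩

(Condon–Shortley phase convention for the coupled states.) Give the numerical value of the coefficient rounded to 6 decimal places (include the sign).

triangle: 2!×2!×2!/7! = 8/5040
(j±m)!: 1!×3!×2!×2!×1!×3! = 144
prefactor² = (2J+1)×Δ×N² = 8/7
  k=1: −1/(1!×1!×2!×1!×0!×1!) = -1/2
  k=2: +1/(2!×0!×1!×0!×1!×2!) = 1/4
Σ = -1/4  ⇒  CG² = 8/7×(-1/4)² = 1/14
CG = −√(1/14) = -0.267261

-0.267261  (= −√(1/14))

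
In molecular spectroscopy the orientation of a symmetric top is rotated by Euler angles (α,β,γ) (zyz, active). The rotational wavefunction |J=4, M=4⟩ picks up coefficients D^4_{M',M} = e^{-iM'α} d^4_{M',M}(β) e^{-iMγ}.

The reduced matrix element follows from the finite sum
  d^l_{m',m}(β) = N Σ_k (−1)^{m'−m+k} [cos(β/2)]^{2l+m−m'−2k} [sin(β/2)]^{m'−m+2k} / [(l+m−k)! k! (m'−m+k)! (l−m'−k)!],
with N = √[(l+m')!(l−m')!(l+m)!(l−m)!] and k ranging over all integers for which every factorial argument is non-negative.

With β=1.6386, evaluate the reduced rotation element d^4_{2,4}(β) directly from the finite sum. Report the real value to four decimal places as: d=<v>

d^4_{2,4}(β=1.6386) via the finite sum:
Half-angle: c=0.682733, s=0.730668. N=√(720·2·40320·1)=7619.763776
k∈{2} keeps every argument non-negative
  k=2: (−1)^0·7619.7638/(1440)·0.6827^6·0.7307^2 = +0.286104
d^4_{2,4}(1.6386) = +0.286104

d=0.2861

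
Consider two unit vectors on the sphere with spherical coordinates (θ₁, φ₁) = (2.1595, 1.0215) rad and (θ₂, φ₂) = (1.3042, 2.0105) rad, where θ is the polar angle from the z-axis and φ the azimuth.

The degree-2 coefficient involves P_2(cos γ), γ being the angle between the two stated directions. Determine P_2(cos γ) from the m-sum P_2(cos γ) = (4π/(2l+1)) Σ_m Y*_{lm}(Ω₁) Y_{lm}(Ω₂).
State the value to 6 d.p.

Term-by-term m-sum for l=2 (normalisation 4π/5 = 2.513274):
  term(m=-2) = -0.038035-0.088185i   from Y*(Ω₁)=-0.121523+0.237934i, Y(Ω₂)=-0.229197+0.276918i
  term(m=-1) = -0.038493+0.058523i   from Y*(Ω₁)=-0.186264-0.304285i, Y(Ω₂)=-0.083575-0.177661i
  term(m=+0) = +0.005906+0.000000i   from Y*(Ω₁)=-0.023648-0.000000i, Y(Ω₂)=-0.249722+0.000000i
  term(m=+1) = -0.038493-0.058523i   from Y*(Ω₁)=+0.186264-0.304285i, Y(Ω₂)=+0.083575-0.177661i
  term(m=+2) = -0.038035+0.088185i   from Y*(Ω₁)=-0.121523-0.237934i, Y(Ω₂)=-0.229197-0.276918i
Total Σ_m = -0.147151+0.000000i. Multiply by 2.513274: -0.369830+0.000000i. P_2(cos γ) = -0.369830

-0.369830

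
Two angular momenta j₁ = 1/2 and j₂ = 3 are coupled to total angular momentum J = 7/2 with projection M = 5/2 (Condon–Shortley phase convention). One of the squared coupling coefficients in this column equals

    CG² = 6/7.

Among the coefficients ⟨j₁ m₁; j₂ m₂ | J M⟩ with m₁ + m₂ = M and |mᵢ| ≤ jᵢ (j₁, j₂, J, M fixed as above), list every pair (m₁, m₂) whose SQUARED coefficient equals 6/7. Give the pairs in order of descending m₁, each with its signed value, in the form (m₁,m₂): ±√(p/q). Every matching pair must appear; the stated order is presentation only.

(1/2,2): +√(6/7)

Admissible pairs with m₁+m₂ = M = 5/2: (-1/2,3), (1/2,2)
  (m₁,m₂)=(1/2,2): CG² = 6/7, CG = +√(6/7)   ← matches the target
  (m₁,m₂)=(-1/2,3): CG² = 1/7, CG = +√(1/7)
Pairs with CG² = 6/7: (1/2,2): +√(6/7)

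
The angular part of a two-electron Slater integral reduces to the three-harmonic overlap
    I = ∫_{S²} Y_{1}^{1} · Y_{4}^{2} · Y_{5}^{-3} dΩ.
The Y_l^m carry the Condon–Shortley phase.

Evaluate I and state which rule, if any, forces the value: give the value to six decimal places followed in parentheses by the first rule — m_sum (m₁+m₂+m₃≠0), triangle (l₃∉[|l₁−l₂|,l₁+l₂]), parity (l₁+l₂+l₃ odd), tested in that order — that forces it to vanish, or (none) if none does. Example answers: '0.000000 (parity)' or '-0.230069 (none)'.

m-sum 0 ✓  L=10 even ✓  3≤5≤5 ✓
Π(2lᵢ+1) = 3×9×11 = 297
triangle coeff Δ(1,4,5) = 1/495
Σ_t [0,0]: t=0:+1/576 = 1/576
(3j)²=5/99 [(1 4 5; 0 0 0)], sign=-1
Σ_t [0,0]: t=0:+1/2880 = 1/2880
(3j)²=28/495 [(1 4 5; 1 2 -3)], sign=+1
⇒ 4πI² = 28/33
I = (-1)√(28/33/(4π)) = -0.25984664
No selection rule forces the value: the integral is nonzero (none).

-0.259847 (none)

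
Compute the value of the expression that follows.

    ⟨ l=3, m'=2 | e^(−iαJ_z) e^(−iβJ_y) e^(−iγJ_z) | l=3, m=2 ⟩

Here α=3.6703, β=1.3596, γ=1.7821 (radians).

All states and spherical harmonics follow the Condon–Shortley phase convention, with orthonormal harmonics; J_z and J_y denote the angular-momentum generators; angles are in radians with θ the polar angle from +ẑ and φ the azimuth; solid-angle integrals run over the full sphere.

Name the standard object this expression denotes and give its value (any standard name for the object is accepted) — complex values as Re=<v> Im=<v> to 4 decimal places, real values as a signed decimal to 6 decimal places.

Wigner D-matrix element, Re=0.0455 Im=-0.4995

This is a Wigner D-matrix element — the rotation-matrix element ⟨l m'| R(α,β,γ) |l m⟩ in the angular-momentum basis.
D^3_{2,2}(3.6703,1.3596,1.7821) = e^{-i·2·3.6703}·d^3_{2,2}(1.3596)·e^{-i·2·1.7821}. Compute d first:
With c≡cos(β/2)=0.777698 and s≡sin(β/2)=0.628637, N=[120·1·120·1]^{1/2}=120.000000
k∈{0,1} keeps every argument non-negative
  k=0: (−1)^0·120.0000/(120)·0.7777^6·0.6286^0 = +0.221242
  k=1: (−1)^1·120.0000/(24)·0.7777^4·0.6286^2 = -0.722796
d^3_{2,2}(1.3596) = +0.221242 -0.722796 = -0.501554
D = (+0.491126-0.871089i)·(-0.501554)·(-0.912023+0.410140i) = +0.045466-0.499489i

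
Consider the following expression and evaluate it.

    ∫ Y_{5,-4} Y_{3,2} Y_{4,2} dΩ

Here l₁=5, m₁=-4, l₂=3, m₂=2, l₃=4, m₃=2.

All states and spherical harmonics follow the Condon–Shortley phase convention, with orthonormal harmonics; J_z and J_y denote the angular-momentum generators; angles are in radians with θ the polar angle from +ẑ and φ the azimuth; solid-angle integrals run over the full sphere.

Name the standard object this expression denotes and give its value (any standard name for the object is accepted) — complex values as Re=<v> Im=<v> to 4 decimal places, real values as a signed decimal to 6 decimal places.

This is a Gaunt coefficient — the integral of a triple product of spherical harmonics over the sphere.
m-sum 0 ✓  L=12 even ✓  2≤4≤8 ✓
Π(2lᵢ+1) = 11×7×9 = 693
triangle coeff Δ(5,3,4) = 1/180180
Σ_t [1,3]: t=1:−1/576 t=2:+1/144 t=3:−1/576 = 1/288
(3j)²=20/1001 [(5 3 4; 0 0 0)], sign=+1
Σ_t [3,4]: t=3:−1/8640 t=4:+1/2880 = 1/4320
(3j)²=8/429 [(5 3 4; -4 2 2)], sign=+1
⇒ 4πI² = 480/1859
I = (+1)√(480/1859/(4π)) = 0.14334284

Gaunt coefficient, +0.143343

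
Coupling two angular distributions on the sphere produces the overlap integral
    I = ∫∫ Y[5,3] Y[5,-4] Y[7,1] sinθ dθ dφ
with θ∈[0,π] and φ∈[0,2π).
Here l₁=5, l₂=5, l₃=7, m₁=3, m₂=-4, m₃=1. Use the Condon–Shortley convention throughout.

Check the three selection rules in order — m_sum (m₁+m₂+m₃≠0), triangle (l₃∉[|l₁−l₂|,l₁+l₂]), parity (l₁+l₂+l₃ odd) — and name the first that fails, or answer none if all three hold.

parity

m₁+m₂+m₃ = 3 − 4 + 1 = 0  ✓
triangle: |5−5|=0 ≤ l₃=7 ≤ 5+5=10  ✓
parity: l₁+l₂+l₃ = 17 is odd  ✗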